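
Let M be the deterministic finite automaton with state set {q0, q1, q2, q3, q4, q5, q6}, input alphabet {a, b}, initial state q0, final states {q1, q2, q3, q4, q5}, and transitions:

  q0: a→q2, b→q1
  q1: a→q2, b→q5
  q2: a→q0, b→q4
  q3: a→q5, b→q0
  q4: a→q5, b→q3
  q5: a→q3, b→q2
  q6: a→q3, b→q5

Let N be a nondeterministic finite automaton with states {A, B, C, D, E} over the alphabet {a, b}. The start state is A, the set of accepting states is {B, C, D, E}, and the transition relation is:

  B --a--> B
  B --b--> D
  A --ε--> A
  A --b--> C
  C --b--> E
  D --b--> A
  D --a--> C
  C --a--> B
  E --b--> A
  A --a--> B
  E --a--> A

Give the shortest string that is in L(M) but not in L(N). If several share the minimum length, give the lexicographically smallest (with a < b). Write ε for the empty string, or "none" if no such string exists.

The string abb is accepted by M but not by N.
No shorter string lies in the difference, and abb is the lexicographically first length-3 string in L(M) \ L(N).

abb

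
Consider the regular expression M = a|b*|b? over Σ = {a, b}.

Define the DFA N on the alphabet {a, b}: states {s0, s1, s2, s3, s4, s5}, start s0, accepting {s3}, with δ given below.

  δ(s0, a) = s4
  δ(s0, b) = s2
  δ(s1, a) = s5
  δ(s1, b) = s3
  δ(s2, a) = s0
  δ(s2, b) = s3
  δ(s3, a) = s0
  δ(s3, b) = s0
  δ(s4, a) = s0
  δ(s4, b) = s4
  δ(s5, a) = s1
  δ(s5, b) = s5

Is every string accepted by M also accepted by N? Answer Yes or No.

No

The empty string ε is in L(M) but not in L(N).
So L(M) ⊄ L(N).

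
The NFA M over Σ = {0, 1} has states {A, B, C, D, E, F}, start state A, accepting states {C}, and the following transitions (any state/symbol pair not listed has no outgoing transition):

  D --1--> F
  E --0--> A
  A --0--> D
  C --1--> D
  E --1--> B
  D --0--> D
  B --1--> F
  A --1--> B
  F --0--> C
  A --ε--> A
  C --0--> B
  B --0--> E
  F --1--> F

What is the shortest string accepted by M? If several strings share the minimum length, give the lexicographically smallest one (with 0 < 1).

A breadth-first search from A reaches an accepting state first via the path A → D → F → C on input 010.
No string of length < 3 is accepted (BFS exhausts all shorter strings without reaching an accepting state), and 010 is the lexicographically least accepting string of length 3.

010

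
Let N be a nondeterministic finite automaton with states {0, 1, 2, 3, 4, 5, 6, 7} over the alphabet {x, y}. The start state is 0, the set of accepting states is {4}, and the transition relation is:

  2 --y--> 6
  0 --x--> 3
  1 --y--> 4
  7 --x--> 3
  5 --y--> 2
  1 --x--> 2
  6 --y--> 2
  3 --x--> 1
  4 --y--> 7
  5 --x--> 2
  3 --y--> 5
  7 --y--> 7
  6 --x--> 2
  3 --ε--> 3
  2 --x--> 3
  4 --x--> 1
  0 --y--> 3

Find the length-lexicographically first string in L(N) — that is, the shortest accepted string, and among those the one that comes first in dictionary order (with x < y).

A breadth-first search from 0 reaches an accepting state first via the path 0 → 3 → 1 → 4 on input xxy.
No string of length < 3 is accepted (BFS exhausts all shorter strings without reaching an accepting state), and xxy is the lexicographically least accepting string of length 3.

xxy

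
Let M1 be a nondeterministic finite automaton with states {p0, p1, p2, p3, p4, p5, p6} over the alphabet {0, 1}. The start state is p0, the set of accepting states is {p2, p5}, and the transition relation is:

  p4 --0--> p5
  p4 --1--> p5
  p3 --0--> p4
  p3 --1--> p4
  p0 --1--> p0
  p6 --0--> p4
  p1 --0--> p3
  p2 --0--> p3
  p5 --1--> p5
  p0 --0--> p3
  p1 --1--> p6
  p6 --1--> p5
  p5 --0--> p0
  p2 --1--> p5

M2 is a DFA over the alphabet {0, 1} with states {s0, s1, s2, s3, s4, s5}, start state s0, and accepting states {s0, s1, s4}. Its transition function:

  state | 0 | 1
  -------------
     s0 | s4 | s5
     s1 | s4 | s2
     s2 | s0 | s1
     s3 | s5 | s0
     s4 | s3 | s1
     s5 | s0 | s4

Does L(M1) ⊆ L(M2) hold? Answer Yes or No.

No

The string 000 is in L(M1) but not in L(M2).
So L(M1) ⊄ L(M2).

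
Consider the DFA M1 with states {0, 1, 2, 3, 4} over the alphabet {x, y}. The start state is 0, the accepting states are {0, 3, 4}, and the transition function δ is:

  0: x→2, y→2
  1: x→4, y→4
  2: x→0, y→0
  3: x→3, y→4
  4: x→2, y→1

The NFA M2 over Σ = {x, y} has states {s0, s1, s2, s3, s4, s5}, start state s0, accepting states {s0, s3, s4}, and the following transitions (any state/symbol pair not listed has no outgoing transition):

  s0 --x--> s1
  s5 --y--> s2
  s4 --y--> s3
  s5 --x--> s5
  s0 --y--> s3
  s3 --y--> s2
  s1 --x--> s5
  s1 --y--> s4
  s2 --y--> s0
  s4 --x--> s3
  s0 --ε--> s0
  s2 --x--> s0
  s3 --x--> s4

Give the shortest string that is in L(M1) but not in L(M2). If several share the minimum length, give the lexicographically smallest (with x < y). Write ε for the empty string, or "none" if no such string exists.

xx

The string xx is accepted by M1 but not by M2.
No shorter string lies in the difference, and xx is the lexicographically first length-2 string in L(M1) \ L(M2).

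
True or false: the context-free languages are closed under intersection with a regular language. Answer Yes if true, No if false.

Run a PDA for the context-free language and a DFA for the regular one in parallel (product of finite controls, the PDA's stack unchanged, the DFA advancing only on input moves); the product PDA accepts exactly the intersection. (Intersection of two CFLs, by contrast, can fail to be context-free.)
So the context-free languages are closed under intersection with a regular language.

Yes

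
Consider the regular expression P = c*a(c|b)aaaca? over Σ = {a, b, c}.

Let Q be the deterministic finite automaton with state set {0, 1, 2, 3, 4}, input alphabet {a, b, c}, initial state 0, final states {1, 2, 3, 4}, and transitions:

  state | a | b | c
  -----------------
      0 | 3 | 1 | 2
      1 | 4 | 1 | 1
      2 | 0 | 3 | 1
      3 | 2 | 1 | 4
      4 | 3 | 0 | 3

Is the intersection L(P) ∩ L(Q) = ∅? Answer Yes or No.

The string abaaac is accepted by both P and Q.
Hence L(P) ∩ L(Q) ≠ ∅.

No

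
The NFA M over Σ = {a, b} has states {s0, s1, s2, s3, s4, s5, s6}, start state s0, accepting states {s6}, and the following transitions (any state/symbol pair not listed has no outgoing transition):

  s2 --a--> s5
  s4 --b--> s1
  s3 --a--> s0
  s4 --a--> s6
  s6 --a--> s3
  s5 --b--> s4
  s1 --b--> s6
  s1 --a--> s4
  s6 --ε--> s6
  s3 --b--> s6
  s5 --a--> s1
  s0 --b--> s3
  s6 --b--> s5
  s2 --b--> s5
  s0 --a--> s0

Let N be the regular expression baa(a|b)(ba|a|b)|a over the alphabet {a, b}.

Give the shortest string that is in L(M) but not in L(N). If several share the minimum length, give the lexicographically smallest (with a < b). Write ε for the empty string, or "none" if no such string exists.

bb

The string bb is accepted by M but not by N.
No shorter string lies in the difference, and bb is the lexicographically first length-2 string in L(M) \ L(N).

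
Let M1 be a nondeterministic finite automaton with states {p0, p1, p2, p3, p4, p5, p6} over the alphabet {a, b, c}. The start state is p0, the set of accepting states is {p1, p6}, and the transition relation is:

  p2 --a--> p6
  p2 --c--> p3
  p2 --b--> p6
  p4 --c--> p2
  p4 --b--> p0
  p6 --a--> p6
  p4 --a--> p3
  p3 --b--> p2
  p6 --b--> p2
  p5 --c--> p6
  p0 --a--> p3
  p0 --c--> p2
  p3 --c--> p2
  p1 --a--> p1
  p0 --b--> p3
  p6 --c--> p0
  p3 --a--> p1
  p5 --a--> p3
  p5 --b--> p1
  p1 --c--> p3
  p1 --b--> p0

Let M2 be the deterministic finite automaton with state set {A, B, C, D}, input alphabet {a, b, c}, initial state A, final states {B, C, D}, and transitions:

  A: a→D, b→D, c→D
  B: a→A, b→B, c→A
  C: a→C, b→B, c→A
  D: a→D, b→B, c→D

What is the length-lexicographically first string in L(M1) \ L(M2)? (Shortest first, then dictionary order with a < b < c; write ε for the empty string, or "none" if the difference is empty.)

The string aba is accepted by M1 but not by M2.
No shorter string lies in the difference, and aba is the lexicographically first length-3 string in L(M1) \ L(M2).

aba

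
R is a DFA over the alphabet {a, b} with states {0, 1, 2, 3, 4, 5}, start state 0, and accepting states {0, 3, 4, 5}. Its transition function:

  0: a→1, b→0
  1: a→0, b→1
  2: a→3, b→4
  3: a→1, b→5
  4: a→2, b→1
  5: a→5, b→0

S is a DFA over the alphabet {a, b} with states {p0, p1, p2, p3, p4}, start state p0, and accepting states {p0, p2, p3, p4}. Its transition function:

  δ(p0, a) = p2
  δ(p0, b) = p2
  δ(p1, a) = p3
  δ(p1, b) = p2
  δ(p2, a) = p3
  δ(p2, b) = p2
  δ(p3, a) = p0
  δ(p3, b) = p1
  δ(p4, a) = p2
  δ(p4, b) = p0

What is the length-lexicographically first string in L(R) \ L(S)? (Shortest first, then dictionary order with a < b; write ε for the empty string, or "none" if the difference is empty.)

The string aab is accepted by R but not by S.
No shorter string lies in the difference, and aab is the lexicographically first length-3 string in L(R) \ L(S).

aab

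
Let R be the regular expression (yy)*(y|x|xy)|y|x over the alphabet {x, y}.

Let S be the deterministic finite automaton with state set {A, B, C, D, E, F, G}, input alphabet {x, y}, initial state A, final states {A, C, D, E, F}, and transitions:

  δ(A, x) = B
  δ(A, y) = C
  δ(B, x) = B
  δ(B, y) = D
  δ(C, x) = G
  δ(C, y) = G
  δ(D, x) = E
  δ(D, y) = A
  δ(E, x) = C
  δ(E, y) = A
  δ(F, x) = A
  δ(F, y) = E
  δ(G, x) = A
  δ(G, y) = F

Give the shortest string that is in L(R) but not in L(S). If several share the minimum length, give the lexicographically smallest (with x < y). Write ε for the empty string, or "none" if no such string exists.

The string x is accepted by R but not by S.
No shorter string lies in the difference, and x is the lexicographically first length-1 string in L(R) \ L(S).

x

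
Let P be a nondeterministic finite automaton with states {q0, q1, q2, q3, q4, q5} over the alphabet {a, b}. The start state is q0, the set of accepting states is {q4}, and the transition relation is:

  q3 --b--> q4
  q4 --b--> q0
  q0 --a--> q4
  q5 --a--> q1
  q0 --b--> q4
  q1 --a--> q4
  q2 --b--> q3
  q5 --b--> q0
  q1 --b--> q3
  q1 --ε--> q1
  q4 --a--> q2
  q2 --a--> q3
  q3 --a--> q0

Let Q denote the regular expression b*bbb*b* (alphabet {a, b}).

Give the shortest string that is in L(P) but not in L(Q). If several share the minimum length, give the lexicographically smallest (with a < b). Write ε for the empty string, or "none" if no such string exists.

a

The string a is accepted by P but not by Q.
No shorter string lies in the difference, and a is the lexicographically first length-1 string in L(P) \ L(Q).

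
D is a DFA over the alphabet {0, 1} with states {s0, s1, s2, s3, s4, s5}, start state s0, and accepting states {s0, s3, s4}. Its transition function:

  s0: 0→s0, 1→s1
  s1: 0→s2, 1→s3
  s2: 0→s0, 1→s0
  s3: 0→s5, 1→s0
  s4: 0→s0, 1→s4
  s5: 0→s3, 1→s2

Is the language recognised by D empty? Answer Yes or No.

The empty string ε is accepted: the run s0 ends in the accepting state s0.
Since at least one string is accepted, L(D) is not empty.

No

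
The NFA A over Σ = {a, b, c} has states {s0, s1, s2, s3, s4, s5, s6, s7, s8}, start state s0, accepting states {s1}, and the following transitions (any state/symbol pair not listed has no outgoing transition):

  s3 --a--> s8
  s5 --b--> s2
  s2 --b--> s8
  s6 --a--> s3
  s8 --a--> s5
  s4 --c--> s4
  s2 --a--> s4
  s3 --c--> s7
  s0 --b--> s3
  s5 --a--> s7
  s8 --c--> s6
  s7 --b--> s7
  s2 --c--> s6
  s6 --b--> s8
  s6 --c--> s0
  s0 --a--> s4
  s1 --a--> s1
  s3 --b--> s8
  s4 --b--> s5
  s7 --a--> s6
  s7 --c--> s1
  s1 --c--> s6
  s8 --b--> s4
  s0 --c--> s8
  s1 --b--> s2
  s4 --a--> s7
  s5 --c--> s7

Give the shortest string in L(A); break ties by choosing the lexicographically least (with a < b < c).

aac

A breadth-first search from s0 reaches an accepting state first via the path s0 → s4 → s7 → s1 on input aac.
No string of length < 3 is accepted (BFS exhausts all shorter strings without reaching an accepting state), and aac is the lexicographically least accepting string of length 3.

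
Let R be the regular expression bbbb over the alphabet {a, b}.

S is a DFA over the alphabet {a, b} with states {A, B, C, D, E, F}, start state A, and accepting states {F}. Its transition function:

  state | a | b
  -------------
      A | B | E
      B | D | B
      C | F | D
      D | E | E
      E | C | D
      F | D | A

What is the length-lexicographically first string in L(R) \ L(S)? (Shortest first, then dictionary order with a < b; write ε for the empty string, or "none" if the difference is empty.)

bbbb

The string bbbb is accepted by R but not by S.
No shorter string lies in the difference, and bbbb is the lexicographically first length-4 string in L(R) \ L(S).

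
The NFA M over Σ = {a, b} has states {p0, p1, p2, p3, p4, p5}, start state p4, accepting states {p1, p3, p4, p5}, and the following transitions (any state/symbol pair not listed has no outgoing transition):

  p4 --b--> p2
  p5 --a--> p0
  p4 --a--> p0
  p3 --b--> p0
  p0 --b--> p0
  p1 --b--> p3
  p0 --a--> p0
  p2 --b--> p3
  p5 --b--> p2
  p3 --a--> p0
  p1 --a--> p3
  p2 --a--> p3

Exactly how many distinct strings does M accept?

3

The useful subgraph on states {p2, p3, p4} is acyclic, so L(M) is finite; the longest accepting path visits 3 useful states, giving maximum string length 2.
Counting accepting paths from p4 by length: 1 of length 0, 2 of length 2. Total 3.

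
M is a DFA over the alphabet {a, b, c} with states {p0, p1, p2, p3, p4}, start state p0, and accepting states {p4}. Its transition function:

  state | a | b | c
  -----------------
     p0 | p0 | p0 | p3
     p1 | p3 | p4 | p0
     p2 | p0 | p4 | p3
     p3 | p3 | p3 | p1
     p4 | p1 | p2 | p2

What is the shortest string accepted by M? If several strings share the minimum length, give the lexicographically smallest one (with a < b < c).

ccb

A breadth-first search from p0 reaches an accepting state first via the path p0 → p3 → p1 → p4 on input ccb.
No string of length < 3 is accepted (BFS exhausts all shorter strings without reaching an accepting state), and ccb is the lexicographically least accepting string of length 3.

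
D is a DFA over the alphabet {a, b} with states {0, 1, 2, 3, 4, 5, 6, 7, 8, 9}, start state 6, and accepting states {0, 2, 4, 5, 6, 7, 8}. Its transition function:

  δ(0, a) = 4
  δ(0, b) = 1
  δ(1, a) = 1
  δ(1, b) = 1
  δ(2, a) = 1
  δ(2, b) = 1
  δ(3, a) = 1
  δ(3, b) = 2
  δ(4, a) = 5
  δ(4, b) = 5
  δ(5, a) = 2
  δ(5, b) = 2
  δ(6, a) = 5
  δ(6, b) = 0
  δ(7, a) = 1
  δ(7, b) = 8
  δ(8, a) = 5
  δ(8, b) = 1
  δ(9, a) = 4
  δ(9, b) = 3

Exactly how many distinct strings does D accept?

The useful subgraph on states {0, 2, 4, 5, 6} is acyclic, so L(D) is finite; the longest accepting path visits 5 useful states, giving maximum string length 4.
Counting accepting paths from 6 by length: 1 of length 0, 2 of length 1, 3 of length 2, 2 of length 3, 4 of length 4. Total 12.

12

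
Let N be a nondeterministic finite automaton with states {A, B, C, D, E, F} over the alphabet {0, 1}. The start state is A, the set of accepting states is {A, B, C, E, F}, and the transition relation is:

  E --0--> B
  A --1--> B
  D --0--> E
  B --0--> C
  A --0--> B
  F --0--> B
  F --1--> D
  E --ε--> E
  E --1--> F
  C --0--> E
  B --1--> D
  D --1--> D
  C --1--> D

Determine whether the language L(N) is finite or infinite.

infinite

State D is reachable from the start and can reach an accepting state, and it lies on the cycle D → D.
Traversing that cycle any number of times yields accepted strings of unbounded length, so the language is infinite.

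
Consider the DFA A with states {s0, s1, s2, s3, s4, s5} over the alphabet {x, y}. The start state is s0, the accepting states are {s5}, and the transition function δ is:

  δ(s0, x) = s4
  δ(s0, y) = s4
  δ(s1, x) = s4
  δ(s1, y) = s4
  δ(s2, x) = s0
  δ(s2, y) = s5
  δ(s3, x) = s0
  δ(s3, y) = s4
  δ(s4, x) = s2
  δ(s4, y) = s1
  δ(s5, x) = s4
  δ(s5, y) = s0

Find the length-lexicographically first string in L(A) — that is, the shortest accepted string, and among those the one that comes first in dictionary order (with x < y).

A breadth-first search from s0 reaches an accepting state first via the path s0 → s4 → s2 → s5 on input xxy.
No string of length < 3 is accepted (BFS exhausts all shorter strings without reaching an accepting state), and xxy is the lexicographically least accepting string of length 3.

xxy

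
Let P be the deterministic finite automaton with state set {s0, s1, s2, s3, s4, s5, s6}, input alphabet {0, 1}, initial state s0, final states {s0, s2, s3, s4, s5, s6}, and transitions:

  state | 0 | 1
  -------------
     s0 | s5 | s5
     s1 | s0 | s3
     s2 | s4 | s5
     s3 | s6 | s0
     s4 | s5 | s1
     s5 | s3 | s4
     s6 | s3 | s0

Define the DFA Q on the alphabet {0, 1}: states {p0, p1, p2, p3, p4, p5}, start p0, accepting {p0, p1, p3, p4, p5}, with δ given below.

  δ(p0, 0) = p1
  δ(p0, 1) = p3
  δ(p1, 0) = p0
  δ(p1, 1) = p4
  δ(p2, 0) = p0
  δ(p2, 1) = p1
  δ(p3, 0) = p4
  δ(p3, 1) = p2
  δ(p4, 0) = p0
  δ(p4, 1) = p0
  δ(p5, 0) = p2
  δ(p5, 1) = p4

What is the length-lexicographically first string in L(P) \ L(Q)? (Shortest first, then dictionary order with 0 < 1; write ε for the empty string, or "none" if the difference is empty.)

11

The string 11 is accepted by P but not by Q.
No shorter string lies in the difference, and 11 is the lexicographically first length-2 string in L(P) \ L(Q).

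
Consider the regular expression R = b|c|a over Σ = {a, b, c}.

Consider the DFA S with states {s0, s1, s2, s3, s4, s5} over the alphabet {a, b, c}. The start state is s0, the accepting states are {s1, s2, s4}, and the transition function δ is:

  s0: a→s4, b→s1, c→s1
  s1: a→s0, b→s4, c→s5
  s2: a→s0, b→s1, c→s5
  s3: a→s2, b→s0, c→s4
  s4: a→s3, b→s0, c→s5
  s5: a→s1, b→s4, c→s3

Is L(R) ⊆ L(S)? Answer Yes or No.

Yes

Converting the expression R to a DFA (subset construction, then merging equivalent states) gives the minimal DFA with states {r0, r1, r2}, start state r0, accepting states {r1} and transitions r0: a→r1, b→r1, c→r1; r1: a→r2, b→r2, c→r2; r2: a→r2, b→r2, c→r2.
Exploring the product automaton R × S from the start pair (r0, s0), following both machines on each input symbol, reaches 9 state pairs: (r0, s0), (r1, s4), (r1, s1), (r2, s3), (r2, s0), (r2, s5), (r2, s4), (r2, s2), (r2, s1).
R accepts in {r1} and S accepts in {s1, s2, s4}. The reachable pairs whose R-component is accepting are (r1, s4), (r1, s1); in each of them the S-component is accepting too, so the product for L(R) \ L(S) (R-component accepting, S-component rejecting) has no reachable accepting pair and the difference is empty.
Hence every string in L(R) is also in L(S).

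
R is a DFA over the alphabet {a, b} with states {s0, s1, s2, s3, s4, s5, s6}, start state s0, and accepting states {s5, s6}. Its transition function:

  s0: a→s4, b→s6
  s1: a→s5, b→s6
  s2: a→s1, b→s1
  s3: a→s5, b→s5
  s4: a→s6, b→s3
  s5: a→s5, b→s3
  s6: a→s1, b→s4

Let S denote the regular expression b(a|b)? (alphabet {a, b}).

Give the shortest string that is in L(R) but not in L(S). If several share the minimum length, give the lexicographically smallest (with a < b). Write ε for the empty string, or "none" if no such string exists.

aa

The string aa is accepted by R but not by S.
No shorter string lies in the difference, and aa is the lexicographically first length-2 string in L(R) \ L(S).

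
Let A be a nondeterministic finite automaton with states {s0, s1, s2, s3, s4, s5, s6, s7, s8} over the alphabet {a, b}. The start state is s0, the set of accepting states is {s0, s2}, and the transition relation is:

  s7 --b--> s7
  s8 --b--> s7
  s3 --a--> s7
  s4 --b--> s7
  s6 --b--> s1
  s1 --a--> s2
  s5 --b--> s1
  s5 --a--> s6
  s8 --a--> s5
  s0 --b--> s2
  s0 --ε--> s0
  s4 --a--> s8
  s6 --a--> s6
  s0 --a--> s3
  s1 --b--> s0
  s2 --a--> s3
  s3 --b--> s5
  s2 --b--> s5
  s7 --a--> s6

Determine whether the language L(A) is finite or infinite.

infinite

State s0 is reachable from the start and can reach an accepting state, and it lies on the cycle s0 → s2 → s3 → s5 → s1 → s0.
Traversing that cycle any number of times yields accepted strings of unbounded length, so the language is infinite.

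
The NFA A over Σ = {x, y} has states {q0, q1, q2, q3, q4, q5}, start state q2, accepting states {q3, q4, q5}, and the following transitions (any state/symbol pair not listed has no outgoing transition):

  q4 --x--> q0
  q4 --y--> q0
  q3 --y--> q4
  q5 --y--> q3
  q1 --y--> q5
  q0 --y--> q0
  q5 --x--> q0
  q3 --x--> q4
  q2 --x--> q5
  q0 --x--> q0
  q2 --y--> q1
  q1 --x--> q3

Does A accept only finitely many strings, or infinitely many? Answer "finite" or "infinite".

The useful states (reachable from q2 and able to reach an accepting state) are {q1, q2, q3, q4, q5}.
Restricted to these states the transition graph has no cycle, so every accepting path has bounded length and L is finite.

finite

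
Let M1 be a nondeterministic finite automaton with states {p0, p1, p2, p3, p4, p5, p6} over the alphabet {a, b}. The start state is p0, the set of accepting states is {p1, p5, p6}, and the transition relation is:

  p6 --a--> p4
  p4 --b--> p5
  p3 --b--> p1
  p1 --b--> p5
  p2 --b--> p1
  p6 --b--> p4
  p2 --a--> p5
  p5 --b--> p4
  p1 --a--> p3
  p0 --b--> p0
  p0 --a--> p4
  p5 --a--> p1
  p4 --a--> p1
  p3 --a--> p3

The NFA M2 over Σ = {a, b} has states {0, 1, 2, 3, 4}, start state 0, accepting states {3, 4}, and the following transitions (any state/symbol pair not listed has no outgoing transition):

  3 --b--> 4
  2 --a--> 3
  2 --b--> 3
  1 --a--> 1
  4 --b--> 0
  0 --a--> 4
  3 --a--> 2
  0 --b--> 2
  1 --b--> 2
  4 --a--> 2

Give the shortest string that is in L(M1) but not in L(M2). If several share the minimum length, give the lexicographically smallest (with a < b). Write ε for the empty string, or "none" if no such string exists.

The string aa is accepted by M1 but not by M2.
No shorter string lies in the difference, and aa is the lexicographically first length-2 string in L(M1) \ L(M2).

aa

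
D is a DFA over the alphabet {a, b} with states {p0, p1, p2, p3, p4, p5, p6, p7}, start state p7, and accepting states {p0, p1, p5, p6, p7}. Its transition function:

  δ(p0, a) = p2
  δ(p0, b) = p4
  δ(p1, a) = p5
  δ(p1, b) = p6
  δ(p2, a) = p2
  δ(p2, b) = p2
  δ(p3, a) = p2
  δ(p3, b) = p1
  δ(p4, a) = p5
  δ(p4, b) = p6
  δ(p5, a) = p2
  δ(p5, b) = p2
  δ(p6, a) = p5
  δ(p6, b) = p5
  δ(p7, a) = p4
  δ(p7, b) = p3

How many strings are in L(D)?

10

The useful subgraph on states {p1, p3, p4, p5, p6, p7} is acyclic, so L(D) is finite; the longest accepting path visits 5 useful states, giving maximum string length 4.
Counting accepting paths from p7 by length: 1 of length 0, 3 of length 2, 4 of length 3, 2 of length 4. Total 10.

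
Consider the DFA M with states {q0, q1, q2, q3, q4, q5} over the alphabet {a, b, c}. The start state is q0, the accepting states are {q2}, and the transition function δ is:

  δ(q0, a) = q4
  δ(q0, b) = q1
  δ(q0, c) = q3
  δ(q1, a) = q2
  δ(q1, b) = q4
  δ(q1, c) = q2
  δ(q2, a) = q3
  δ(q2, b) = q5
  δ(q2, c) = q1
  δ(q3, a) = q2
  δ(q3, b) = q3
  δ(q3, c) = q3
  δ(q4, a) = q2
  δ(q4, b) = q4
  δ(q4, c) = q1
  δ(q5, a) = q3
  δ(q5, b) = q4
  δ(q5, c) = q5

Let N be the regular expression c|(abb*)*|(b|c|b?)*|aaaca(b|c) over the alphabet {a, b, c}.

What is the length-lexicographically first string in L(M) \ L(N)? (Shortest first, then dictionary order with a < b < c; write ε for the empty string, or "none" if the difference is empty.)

The string aa is accepted by M but not by N.
No shorter string lies in the difference, and aa is the lexicographically first length-2 string in L(M) \ L(N).

aa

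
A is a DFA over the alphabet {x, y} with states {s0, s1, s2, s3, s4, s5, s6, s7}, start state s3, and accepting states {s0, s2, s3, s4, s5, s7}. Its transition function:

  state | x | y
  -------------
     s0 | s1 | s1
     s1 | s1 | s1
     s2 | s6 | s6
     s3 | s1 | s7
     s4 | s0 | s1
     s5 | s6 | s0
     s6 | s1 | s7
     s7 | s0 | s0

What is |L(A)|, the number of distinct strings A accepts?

4

The useful subgraph on states {s0, s3, s7} is acyclic, so L(A) is finite; the longest accepting path visits 3 useful states, giving maximum string length 2.
Counting accepting paths from s3 by length: 1 of length 0, 1 of length 1, 2 of length 2. Total 4.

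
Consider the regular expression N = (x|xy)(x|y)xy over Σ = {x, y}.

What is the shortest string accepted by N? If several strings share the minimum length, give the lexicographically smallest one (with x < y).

By inspection of the expression, no string of length less than 4 matches, and xxxy is the lexicographically first match of length 4.

xxxy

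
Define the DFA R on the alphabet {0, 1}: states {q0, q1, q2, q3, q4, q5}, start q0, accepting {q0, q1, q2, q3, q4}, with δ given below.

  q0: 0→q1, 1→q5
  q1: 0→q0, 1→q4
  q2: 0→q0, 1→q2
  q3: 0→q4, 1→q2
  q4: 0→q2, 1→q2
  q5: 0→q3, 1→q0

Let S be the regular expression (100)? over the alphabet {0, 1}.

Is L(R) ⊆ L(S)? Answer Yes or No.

No

The string 0 is in L(R) but not in L(S).
So L(R) ⊄ L(S).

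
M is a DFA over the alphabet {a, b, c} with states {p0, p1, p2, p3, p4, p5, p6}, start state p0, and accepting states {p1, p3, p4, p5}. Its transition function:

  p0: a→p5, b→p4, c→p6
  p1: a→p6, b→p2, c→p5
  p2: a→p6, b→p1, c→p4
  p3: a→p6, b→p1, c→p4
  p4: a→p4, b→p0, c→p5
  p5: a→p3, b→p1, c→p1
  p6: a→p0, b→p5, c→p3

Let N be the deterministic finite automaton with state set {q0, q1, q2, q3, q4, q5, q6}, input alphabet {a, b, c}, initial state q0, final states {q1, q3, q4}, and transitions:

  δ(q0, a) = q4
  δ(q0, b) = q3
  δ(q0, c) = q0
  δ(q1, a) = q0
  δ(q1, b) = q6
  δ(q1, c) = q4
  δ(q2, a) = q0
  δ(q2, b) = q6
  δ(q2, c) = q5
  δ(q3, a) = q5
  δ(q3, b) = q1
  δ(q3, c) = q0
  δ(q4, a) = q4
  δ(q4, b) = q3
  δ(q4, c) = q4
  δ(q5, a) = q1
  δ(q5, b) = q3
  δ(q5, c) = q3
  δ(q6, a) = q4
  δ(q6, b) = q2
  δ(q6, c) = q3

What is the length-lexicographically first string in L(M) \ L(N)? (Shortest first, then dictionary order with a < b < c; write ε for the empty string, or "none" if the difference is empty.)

The string ba is accepted by M but not by N.
No shorter string lies in the difference, and ba is the lexicographically first length-2 string in L(M) \ L(N).

ba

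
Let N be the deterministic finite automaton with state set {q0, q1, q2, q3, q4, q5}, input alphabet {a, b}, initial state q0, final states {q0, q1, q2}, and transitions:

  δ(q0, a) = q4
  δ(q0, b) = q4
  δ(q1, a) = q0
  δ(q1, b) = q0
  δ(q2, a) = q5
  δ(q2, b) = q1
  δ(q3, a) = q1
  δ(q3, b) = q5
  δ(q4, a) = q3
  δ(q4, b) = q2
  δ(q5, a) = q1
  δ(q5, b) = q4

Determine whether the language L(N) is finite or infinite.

State q0 is reachable from the start and can reach an accepting state, and it lies on the cycle q0 → q4 → q2 → q1 → q0.
Traversing that cycle any number of times yields accepted strings of unbounded length, so the language is infinite.

infinite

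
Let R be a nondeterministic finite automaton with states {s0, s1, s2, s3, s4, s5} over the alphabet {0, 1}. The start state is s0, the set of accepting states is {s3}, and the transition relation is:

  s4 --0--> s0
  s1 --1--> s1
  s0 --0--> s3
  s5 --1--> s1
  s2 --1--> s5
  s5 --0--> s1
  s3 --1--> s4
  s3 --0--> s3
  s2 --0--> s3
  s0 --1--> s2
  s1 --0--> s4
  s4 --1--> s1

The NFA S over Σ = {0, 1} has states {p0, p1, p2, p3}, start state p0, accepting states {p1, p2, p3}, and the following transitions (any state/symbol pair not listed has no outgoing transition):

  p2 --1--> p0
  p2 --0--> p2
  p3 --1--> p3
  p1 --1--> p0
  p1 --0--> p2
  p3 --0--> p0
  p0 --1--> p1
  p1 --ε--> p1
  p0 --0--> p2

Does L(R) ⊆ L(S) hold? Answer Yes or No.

Exploring the product automaton R × S from the start pair (s0, p0), following both machines on each input symbol, reaches 12 state pairs: (s0, p0), (s3, p2), (s2, p1), (s4, p0), (s5, p0), (s0, p2), (s1, p1), (s1, p2), (s2, p0), (s4, p2), (s1, p0), (s5, p1).
R accepts in {s3} and S accepts in {p1, p2, p3}. The reachable pairs whose R-component is accepting are (s3, p2); in each of them the S-component is accepting too, so the product for L(R) \ L(S) (R-component accepting, S-component rejecting) has no reachable accepting pair and the difference is empty.
Hence every string in L(R) is also in L(S).

Yes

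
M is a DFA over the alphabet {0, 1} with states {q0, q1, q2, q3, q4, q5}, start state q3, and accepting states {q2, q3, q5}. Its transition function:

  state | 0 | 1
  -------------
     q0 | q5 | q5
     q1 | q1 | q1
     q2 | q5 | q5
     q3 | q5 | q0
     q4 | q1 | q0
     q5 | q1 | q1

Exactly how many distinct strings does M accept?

4

The useful subgraph on states {q0, q3, q5} is acyclic, so L(M) is finite; the longest accepting path visits 3 useful states, giving maximum string length 2.
Counting accepting paths from q3 by length: 1 of length 0, 1 of length 1, 2 of length 2. Total 4.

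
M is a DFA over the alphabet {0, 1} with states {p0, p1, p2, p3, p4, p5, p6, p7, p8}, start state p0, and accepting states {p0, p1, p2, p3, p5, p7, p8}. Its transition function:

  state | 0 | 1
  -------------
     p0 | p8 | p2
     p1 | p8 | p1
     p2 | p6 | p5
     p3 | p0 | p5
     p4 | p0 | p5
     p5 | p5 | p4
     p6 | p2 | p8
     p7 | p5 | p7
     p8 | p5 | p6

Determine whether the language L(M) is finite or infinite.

State p0 is reachable from the start and can reach an accepting state, and it lies on the cycle p0 → p8 → p5 → p4 → p0.
Traversing that cycle any number of times yields accepted strings of unbounded length, so the language is infinite.

infinite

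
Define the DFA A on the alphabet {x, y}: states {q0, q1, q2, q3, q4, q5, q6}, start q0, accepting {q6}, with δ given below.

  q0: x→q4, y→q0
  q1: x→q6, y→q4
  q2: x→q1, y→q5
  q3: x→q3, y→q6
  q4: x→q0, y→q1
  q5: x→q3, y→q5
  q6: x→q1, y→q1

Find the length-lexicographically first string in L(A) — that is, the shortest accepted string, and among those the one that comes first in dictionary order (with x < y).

A breadth-first search from q0 reaches an accepting state first via the path q0 → q4 → q1 → q6 on input xyx.
No string of length < 3 is accepted (BFS exhausts all shorter strings without reaching an accepting state), and xyx is the lexicographically least accepting string of length 3.

xyx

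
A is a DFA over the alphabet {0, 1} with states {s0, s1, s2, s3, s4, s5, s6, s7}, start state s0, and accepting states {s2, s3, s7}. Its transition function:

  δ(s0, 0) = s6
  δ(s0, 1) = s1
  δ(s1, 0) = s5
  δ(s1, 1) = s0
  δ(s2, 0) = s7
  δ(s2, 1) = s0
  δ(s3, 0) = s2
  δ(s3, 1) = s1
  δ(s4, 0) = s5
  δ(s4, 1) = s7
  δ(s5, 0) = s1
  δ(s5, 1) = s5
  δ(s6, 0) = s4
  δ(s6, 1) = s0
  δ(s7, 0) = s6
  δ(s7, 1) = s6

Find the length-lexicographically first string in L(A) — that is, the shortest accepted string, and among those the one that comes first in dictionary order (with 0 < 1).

001

A breadth-first search from s0 reaches an accepting state first via the path s0 → s6 → s4 → s7 on input 001.
No string of length < 3 is accepted (BFS exhausts all shorter strings without reaching an accepting state), and 001 is the lexicographically least accepting string of length 3.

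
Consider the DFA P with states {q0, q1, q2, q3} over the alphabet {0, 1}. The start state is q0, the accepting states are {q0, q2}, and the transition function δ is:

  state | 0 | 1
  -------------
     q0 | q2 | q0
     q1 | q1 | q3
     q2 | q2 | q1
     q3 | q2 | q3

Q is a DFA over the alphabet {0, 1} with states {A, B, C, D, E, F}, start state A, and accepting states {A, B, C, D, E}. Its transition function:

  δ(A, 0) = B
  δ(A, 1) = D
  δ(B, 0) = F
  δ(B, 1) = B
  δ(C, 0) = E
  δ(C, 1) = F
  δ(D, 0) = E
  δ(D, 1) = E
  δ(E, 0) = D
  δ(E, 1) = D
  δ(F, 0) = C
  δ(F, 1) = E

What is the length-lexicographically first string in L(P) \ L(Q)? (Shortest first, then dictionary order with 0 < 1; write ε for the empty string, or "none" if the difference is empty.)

The string 00 is accepted by P but not by Q.
No shorter string lies in the difference, and 00 is the lexicographically first length-2 string in L(P) \ L(Q).

00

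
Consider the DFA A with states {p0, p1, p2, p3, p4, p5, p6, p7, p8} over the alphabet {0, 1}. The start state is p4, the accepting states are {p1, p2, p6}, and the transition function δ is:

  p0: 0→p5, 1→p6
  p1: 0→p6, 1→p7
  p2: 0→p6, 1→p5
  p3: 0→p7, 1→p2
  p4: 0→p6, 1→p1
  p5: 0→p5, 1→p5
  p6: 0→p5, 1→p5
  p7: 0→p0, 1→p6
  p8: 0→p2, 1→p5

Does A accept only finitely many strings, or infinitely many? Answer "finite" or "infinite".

finite

The useful states (reachable from p4 and able to reach an accepting state) are {p0, p1, p4, p6, p7}.
Restricted to these states the transition graph has no cycle, so every accepting path has bounded length and L is finite.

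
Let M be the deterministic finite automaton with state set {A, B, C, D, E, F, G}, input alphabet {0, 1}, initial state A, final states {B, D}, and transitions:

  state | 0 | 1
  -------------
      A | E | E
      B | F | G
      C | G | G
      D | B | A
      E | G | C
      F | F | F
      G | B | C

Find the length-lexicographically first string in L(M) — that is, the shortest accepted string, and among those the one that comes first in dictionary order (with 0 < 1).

000

A breadth-first search from A reaches an accepting state first via the path A → E → G → B on input 000.
No string of length < 3 is accepted (BFS exhausts all shorter strings without reaching an accepting state), and 000 is the lexicographically least accepting string of length 3.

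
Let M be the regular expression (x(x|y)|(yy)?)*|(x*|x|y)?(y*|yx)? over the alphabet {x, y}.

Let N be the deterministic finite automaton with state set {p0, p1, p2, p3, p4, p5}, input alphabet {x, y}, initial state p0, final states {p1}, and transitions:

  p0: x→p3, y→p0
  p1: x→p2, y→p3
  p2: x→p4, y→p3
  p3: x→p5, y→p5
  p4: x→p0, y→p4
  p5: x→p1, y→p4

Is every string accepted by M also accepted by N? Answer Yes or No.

No

The empty string ε is in L(M) but not in L(N).
So L(M) ⊄ L(N).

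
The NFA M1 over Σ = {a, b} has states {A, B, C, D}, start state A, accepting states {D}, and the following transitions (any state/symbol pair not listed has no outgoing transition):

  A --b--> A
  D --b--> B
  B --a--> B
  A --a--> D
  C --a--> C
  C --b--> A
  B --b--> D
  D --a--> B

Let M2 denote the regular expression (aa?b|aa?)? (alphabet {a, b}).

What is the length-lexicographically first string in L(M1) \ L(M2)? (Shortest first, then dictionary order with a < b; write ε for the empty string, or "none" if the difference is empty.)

ba

The string ba is accepted by M1 but not by M2.
No shorter string lies in the difference, and ba is the lexicographically first length-2 string in L(M1) \ L(M2).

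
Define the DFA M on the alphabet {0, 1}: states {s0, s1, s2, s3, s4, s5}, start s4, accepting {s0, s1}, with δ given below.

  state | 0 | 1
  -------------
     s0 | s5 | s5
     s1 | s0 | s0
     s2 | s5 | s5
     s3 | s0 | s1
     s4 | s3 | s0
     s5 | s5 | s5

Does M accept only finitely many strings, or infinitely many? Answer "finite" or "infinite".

The useful states (reachable from s4 and able to reach an accepting state) are {s0, s1, s3, s4}.
Restricted to these states the transition graph has no cycle, so every accepting path has bounded length and L is finite.

finite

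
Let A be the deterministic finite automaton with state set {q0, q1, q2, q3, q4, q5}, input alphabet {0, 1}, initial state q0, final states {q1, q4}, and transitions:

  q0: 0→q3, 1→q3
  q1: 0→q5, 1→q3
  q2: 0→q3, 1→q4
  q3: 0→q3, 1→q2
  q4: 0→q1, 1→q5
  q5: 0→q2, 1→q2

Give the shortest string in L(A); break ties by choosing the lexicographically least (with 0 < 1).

011

A breadth-first search from q0 reaches an accepting state first via the path q0 → q3 → q2 → q4 on input 011.
No string of length < 3 is accepted (BFS exhausts all shorter strings without reaching an accepting state), and 011 is the lexicographically least accepting string of length 3.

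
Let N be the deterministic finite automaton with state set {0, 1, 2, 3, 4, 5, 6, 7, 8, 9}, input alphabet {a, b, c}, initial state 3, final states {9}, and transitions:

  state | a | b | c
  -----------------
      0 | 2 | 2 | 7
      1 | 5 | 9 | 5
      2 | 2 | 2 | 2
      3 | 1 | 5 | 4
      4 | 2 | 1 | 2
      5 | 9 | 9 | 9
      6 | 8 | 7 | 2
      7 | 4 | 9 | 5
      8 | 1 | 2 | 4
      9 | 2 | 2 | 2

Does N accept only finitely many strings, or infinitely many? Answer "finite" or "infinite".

The useful states (reachable from 3 and able to reach an accepting state) are {1, 3, 4, 5, 9}.
Restricted to these states the transition graph has no cycle, so every accepting path has bounded length and L is finite.

finite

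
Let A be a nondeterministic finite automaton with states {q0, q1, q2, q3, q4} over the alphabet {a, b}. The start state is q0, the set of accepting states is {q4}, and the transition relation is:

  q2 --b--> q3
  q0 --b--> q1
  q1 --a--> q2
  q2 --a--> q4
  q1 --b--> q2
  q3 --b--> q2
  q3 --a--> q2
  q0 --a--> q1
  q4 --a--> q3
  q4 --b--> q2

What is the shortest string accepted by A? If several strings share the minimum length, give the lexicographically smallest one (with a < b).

aaa

A breadth-first search from q0 reaches an accepting state first via the path q0 → q1 → q2 → q4 on input aaa.
No string of length < 3 is accepted (BFS exhausts all shorter strings without reaching an accepting state), and aaa is the lexicographically least accepting string of length 3.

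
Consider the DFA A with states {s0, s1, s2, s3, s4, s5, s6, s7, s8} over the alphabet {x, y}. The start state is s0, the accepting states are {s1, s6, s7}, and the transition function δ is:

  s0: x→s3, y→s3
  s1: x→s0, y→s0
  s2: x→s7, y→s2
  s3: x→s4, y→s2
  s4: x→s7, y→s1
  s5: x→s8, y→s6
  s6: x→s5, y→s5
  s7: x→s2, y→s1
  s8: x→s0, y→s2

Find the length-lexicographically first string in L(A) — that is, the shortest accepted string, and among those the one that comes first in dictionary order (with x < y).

A breadth-first search from s0 reaches an accepting state first via the path s0 → s3 → s4 → s7 on input xxx.
No string of length < 3 is accepted (BFS exhausts all shorter strings without reaching an accepting state), and xxx is the lexicographically least accepting string of length 3.

xxx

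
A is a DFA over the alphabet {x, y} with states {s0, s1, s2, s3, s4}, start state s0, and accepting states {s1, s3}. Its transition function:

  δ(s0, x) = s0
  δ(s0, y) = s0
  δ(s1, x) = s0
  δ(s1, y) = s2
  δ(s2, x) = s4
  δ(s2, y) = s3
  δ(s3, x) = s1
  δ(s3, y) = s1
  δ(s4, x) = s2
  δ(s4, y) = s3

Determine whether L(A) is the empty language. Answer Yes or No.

The states reachable from the start state are {s0}.
None of the accepting states {s1, s3} is reachable, so no string is accepted and L(A) = ∅.

Yes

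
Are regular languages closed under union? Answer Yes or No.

Yes

Given DFAs for L₁ and L₂, run them in parallel: the product automaton on Q₁ × Q₂ that accepts when either component is accepting recognises L₁ ∪ L₂ (equivalently, R₁ | R₂ is a regular expression for it).
So the regular languages are closed under union.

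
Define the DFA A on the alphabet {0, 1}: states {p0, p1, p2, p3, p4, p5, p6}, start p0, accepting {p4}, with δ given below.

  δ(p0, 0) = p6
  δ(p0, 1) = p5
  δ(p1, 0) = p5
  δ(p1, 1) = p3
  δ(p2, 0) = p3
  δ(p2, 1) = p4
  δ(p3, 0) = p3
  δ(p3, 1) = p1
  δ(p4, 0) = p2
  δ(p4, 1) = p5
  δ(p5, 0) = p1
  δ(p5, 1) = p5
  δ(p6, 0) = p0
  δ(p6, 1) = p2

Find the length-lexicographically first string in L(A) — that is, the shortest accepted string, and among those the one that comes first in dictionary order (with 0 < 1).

011

A breadth-first search from p0 reaches an accepting state first via the path p0 → p6 → p2 → p4 on input 011.
No string of length < 3 is accepted (BFS exhausts all shorter strings without reaching an accepting state), and 011 is the lexicographically least accepting string of length 3.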